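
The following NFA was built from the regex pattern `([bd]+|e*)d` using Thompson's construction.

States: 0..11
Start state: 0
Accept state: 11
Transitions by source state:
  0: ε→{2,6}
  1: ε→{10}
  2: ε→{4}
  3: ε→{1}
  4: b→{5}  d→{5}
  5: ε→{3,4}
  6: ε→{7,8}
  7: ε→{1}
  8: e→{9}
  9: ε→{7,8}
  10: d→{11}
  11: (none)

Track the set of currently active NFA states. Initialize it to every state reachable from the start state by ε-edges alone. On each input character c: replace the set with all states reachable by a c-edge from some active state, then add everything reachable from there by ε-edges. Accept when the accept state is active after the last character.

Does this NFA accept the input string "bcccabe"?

initial (ε-close {0}): {0,1,2,4,6,7,8,10}
'b' @ 1: {1,3,4,5,10}
'c' @ 2: {}  — dead — no transitions
rest 'ccabe' ignored (set empty)
after full input: {}  (accept=11 not in)

Answer: REJECT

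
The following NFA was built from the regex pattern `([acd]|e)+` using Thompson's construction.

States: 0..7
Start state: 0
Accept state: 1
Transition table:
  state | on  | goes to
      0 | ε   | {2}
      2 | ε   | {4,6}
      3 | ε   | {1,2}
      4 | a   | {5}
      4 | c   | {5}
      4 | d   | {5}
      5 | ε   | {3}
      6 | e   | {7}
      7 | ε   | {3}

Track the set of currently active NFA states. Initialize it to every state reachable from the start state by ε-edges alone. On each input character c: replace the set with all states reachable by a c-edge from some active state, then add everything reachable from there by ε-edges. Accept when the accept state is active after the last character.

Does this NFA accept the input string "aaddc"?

S₀ = ε-closure({0}) = {0,2,4,6}
'a' @ 1: {1,2,3,4,5,6}  ✓accept
'a' @ 2: {1,2,3,4,5,6}  ✓accept
'd' @ 3: {1,2,3,4,5,6}  ✓accept
'd' @ 4: {1,2,3,4,5,6}  ✓accept
'c' @ 5: {1,2,3,4,5,6}  ✓accept
end set {1,2,3,4,5,6} — state 1 in

Answer: ACCEPT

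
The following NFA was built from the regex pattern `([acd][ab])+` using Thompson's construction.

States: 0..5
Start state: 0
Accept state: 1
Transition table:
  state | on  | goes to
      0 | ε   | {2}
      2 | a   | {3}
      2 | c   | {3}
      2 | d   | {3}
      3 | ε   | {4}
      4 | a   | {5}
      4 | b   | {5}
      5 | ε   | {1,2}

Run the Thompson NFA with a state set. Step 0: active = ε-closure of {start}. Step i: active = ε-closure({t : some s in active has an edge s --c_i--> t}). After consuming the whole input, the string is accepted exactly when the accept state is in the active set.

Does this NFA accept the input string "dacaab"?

Answer: ACCEPT

Trace:
S₀ = ε-closure({0}) = {0,2}
'd' @ 1: {3,4}
'a' @ 2: {1,2,5}  ✓accept
'c' @ 3: {3,4}
'a' @ 4: {1,2,5}  ✓accept
'a' @ 5: {3,4}
'b' @ 6: {1,2,5}  ✓accept
end set {1,2,5} — state 1 in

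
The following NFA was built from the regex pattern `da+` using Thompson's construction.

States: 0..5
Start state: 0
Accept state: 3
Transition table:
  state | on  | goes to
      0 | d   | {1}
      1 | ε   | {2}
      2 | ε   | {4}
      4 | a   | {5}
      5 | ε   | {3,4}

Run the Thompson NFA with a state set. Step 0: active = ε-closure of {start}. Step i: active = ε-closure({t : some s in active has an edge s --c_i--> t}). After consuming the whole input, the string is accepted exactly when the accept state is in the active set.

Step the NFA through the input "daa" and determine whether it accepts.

Answer: ACCEPT

Steps:
initial (ε-close {0}): {0}
'd' @ 1: {1,2,4}
'a' @ 2: {3,4,5}  (accept∈set)
'a' @ 3: {3,4,5}  (accept∈set)
end set {3,4,5} — state 3 in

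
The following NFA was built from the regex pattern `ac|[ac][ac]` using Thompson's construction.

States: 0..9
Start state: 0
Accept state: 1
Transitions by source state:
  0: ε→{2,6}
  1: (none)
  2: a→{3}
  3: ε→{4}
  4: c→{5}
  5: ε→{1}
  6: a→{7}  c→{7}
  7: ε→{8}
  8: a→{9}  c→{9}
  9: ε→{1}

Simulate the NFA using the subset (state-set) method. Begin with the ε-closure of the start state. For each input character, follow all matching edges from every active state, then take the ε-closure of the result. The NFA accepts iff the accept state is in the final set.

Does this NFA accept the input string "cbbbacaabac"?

Answer: REJECT

Trace:
S₀ = ε-closure({0}) = {0,2,6}
'c' @ 1: {7,8}
'b' @ 2: {}  — state set empty
rest 'bbacaabac' ignored (set empty)
final: {}; accept 1 not in set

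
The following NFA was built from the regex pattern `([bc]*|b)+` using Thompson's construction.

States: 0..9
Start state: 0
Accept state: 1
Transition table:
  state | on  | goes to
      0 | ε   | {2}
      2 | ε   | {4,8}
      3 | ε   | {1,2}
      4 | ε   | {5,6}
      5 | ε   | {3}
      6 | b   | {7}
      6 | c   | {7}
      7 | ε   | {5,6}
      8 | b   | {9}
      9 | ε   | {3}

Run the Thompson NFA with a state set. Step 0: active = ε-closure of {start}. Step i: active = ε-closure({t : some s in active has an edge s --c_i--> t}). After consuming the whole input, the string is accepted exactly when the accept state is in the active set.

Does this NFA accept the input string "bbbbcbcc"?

Answer: ACCEPT

Derivation:
initial (ε-close {0}): {0,1,2,3,4,5,6,8}
'b' @ 1: {1,2,3,4,5,6,7,8,9}  (accept∈set)
'b' @ 2: {1,2,3,4,5,6,7,8,9}  (accept∈set)
'b' @ 3: {1,2,3,4,5,6,7,8,9}  (accept∈set)
'b' @ 4: {1,2,3,4,5,6,7,8,9}  (accept∈set)
'c' @ 5: {1,2,3,4,5,6,7,8}  (accept∈set)
'b' @ 6: {1,2,3,4,5,6,7,8,9}  (accept∈set)
'c' @ 7: {1,2,3,4,5,6,7,8}  (accept∈set)
'c' @ 8: {1,2,3,4,5,6,7,8}  (accept∈set)
final: {1,2,3,4,5,6,7,8}; accept 1 in set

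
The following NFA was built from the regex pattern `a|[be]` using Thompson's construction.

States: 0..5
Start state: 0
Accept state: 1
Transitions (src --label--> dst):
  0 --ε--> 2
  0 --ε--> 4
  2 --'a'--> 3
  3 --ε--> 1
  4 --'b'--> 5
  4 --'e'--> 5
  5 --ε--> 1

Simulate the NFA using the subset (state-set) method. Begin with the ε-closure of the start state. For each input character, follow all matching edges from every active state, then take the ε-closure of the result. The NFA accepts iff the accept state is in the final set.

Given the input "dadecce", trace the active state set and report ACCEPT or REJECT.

initial (ε-close {0}): {0,2,4}
'd' @ 1: {}  — no active states
rest 'adecce' ignored (set empty)
after full input: {}  (accept=1 not in)

Answer: REJECT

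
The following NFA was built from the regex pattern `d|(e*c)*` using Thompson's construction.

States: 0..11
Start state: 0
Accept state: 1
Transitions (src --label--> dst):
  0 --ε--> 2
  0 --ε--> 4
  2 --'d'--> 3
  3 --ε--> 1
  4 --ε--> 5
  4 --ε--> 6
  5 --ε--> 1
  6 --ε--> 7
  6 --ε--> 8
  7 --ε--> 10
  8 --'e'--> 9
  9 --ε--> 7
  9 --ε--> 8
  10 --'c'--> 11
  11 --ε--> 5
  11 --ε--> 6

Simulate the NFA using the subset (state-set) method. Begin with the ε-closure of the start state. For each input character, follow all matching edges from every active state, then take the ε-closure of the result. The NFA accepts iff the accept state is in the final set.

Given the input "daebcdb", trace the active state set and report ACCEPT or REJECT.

Answer: REJECT

Steps:
initial (ε-close {0}): {0,1,2,4,5,6,7,8,10}
'd' @ 1: {1,3}  ✓accept
'a' @ 2: {}  — state set empty
rest 'ebcdb' ignored (set empty)
after full input: {}  (accept=1 not in)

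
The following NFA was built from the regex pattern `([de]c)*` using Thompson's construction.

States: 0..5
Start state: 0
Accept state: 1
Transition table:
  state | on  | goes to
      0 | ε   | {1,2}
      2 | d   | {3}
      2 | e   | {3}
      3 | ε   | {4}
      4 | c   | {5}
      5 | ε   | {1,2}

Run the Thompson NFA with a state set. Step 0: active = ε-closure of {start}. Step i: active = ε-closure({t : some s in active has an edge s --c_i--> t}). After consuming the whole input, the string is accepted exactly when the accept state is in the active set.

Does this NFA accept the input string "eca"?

Answer: REJECT

Steps:
S₀ = ε-closure({0}) = {0,1,2}
'e' @ 1: {3,4}
'c' @ 2: {1,2,5}  ✓accept
'a' @ 3: {}  — dead — no transitions
final: {}; accept 1 not in set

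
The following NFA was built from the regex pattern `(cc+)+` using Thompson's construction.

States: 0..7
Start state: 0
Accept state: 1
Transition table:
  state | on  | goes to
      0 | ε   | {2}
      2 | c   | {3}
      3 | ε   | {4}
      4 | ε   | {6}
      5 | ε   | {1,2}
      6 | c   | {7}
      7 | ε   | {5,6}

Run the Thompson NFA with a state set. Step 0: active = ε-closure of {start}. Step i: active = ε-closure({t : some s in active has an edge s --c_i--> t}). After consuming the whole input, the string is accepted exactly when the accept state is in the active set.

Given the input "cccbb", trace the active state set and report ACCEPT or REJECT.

Answer: REJECT

Steps:
start: ε-closure({0}) = {0,2}
'c' @ 1: {3,4,6}
'c' @ 2: {1,2,5,6,7}  ✓accept
'c' @ 3: {1,2,3,4,5,6,7}  ✓accept
'b' @ 4: {}  — state set empty
rest 'b' ignored (set empty)
final: {}; accept 1 not in set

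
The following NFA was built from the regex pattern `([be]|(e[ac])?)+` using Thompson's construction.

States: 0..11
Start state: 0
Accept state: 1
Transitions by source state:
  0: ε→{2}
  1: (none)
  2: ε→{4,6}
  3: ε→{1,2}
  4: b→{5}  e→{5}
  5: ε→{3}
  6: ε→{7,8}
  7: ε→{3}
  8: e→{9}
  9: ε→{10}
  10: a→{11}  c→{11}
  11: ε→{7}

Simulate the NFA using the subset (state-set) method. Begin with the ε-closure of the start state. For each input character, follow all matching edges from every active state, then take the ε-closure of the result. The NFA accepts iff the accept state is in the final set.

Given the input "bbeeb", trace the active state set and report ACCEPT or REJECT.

Answer: ACCEPT

Steps:
initial (ε-close {0}): {0,1,2,3,4,6,7,8}
'b' @ 1: {1,2,3,4,5,6,7,8}  ✓accept
'b' @ 2: {1,2,3,4,5,6,7,8}  ✓accept
'e' @ 3: {1,2,3,4,5,6,7,8,9,10}  ✓accept
'e' @ 4: {1,2,3,4,5,6,7,8,9,10}  ✓accept
'b' @ 5: {1,2,3,4,5,6,7,8}  ✓accept
final: {1,2,3,4,5,6,7,8}; accept 1 in set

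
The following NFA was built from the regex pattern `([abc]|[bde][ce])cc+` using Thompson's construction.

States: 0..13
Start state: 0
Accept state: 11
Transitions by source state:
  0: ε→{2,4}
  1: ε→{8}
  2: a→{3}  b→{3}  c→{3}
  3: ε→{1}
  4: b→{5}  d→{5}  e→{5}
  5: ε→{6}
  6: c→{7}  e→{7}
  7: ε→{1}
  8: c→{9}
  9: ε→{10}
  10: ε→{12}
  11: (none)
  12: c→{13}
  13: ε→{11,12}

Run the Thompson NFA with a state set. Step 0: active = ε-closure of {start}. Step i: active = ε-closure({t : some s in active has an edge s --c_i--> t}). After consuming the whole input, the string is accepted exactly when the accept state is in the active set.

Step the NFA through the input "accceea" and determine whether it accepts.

initial (ε-close {0}): {0,2,4}
'a' @ 1: {1,3,8}
'c' @ 2: {9,10,12}
'c' @ 3: {11,12,13}  (accept∈set)
'c' @ 4: {11,12,13}  (accept∈set)
'e' @ 5: {}  — no active states
rest 'ea' ignored (set empty)
after full input: {}  (accept=11 not in)

Answer: REJECT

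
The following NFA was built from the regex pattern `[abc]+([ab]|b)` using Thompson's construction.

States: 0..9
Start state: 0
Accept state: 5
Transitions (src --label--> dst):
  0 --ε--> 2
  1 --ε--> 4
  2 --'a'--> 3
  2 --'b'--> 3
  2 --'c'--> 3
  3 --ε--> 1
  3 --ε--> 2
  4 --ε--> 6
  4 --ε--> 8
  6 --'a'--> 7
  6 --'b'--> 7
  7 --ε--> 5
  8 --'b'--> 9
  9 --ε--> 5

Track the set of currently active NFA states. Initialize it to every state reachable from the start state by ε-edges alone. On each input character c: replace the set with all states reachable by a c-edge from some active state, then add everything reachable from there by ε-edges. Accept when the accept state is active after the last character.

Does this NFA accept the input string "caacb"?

Answer: ACCEPT

Trace:
S₀ = ε-closure({0}) = {0,2}
'c' @ 1: {1,2,3,4,6,8}
'a' @ 2: {1,2,3,4,5,6,7,8}  (accept∈set)
'a' @ 3: {1,2,3,4,5,6,7,8}  (accept∈set)
'c' @ 4: {1,2,3,4,6,8}
'b' @ 5: {1,2,3,4,5,6,7,8,9}  (accept∈set)
after full input: {1,2,3,4,5,6,7,8,9}  (accept=5 in)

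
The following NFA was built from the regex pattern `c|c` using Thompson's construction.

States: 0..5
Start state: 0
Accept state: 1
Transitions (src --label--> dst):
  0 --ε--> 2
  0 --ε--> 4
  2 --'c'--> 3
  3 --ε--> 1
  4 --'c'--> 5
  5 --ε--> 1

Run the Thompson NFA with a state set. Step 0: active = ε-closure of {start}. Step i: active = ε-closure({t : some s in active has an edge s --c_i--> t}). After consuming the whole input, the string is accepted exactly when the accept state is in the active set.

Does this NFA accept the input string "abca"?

initial (ε-close {0}): {0,2,4}
'a' @ 1: {}  — state set empty
rest 'bca' ignored (set empty)
end set {} — state 1 not in

Answer: REJECT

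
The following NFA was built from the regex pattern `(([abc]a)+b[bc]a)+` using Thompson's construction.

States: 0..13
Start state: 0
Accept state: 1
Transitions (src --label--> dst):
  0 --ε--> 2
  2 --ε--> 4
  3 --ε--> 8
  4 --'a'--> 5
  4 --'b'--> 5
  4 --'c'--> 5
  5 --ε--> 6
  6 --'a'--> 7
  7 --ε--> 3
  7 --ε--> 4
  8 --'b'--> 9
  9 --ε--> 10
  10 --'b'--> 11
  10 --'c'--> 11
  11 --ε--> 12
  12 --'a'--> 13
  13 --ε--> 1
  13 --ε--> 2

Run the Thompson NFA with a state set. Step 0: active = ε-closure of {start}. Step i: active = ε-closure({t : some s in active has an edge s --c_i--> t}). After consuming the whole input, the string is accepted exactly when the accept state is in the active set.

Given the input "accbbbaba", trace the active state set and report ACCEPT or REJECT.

Answer: REJECT

Trace:
S₀ = ε-closure({0}) = {0,2,4}
'a' @ 1: {5,6}
'c' @ 2: {}  — dead — no transitions
rest 'cbbbaba' ignored (set empty)
after full input: {}  (accept=1 not in)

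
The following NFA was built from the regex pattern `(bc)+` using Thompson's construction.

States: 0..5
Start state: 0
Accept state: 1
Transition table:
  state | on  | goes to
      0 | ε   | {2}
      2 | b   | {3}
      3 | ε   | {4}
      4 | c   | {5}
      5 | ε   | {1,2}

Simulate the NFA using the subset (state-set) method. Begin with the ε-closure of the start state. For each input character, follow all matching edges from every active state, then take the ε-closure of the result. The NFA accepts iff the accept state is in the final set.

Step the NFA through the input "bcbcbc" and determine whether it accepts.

start: ε-closure({0}) = {0,2}
'b' @ 1: {3,4}
'c' @ 2: {1,2,5}  (accept∈set)
'b' @ 3: {3,4}
'c' @ 4: {1,2,5}  (accept∈set)
'b' @ 5: {3,4}
'c' @ 6: {1,2,5}  (accept∈set)
end set {1,2,5} — state 1 in

Answer: ACCEPT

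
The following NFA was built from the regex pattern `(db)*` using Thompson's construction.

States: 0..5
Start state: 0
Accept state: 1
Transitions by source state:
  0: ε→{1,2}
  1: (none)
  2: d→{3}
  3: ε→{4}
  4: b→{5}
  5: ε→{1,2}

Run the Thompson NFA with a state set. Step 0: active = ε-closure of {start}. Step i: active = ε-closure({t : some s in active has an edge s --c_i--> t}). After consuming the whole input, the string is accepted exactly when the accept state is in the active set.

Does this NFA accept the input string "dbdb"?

initial (ε-close {0}): {0,1,2}
'd' @ 1: {3,4}
'b' @ 2: {1,2,5}  (accept∈set)
'd' @ 3: {3,4}
'b' @ 4: {1,2,5}  (accept∈set)
end set {1,2,5} — state 1 in

Answer: ACCEPT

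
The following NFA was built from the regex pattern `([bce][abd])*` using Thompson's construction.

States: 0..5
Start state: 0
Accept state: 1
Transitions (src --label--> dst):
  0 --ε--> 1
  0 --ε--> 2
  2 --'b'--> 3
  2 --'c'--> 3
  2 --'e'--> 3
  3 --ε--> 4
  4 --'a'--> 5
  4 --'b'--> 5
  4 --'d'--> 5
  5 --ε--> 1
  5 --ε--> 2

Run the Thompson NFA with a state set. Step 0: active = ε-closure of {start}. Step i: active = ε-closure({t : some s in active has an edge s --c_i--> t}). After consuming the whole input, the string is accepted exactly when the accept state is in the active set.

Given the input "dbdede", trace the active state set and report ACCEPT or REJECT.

Answer: REJECT

Steps:
initial (ε-close {0}): {0,1,2}
'd' @ 1: {}  — state set empty
rest 'bdede' ignored (set empty)
final: {}; accept 1 not in set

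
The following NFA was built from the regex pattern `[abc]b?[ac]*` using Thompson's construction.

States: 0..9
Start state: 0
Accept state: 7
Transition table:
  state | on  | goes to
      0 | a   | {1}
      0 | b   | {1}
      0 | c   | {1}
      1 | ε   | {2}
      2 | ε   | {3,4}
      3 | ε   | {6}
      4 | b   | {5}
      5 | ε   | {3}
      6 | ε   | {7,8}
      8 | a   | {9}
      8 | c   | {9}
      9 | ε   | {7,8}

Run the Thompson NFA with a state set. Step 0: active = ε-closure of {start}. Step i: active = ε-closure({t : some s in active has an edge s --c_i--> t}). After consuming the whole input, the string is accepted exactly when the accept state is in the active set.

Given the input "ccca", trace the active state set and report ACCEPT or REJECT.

Answer: ACCEPT

Derivation:
initial (ε-close {0}): {0}
'c' @ 1: {1,2,3,4,6,7,8}  (accept∈set)
'c' @ 2: {7,8,9}  (accept∈set)
'c' @ 3: {7,8,9}  (accept∈set)
'a' @ 4: {7,8,9}  (accept∈set)
after full input: {7,8,9}  (accept=7 in)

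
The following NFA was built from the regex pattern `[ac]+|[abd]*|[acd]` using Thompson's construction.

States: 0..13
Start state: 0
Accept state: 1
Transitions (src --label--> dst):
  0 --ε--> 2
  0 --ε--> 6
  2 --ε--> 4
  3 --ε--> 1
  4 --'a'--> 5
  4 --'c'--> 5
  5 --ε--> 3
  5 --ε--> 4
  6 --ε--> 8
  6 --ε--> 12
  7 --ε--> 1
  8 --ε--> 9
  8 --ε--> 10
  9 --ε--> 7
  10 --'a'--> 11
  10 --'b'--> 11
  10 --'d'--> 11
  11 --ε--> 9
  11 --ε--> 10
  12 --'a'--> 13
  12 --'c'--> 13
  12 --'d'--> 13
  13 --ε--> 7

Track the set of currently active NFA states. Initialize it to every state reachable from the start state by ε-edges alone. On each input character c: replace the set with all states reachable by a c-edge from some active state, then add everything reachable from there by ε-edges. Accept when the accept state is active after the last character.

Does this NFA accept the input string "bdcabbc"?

S₀ = ε-closure({0}) = {0,1,2,4,6,7,8,9,10,12}
'b' @ 1: {1,7,9,10,11}  (accept∈set)
'd' @ 2: {1,7,9,10,11}  (accept∈set)
'c' @ 3: {}  — state set empty
rest 'abbc' ignored (set empty)
after full input: {}  (accept=1 not in)

Answer: REJECT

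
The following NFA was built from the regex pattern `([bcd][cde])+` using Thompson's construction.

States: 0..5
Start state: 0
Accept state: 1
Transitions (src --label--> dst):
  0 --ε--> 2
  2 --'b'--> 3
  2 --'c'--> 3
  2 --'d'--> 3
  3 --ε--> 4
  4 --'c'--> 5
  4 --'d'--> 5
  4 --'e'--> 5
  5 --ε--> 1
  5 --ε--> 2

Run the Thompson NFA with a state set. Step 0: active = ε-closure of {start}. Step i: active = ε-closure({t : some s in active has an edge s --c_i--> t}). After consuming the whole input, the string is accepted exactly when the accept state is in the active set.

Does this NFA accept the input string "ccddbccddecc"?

Answer: ACCEPT

Trace:
initial (ε-close {0}): {0,2}
'c' @ 1: {3,4}
'c' @ 2: {1,2,5}  (accept∈set)
'd' @ 3: {3,4}
'd' @ 4: {1,2,5}  (accept∈set)
'b' @ 5: {3,4}
'c' @ 6: {1,2,5}  (accept∈set)
'c' @ 7: {3,4}
'd' @ 8: {1,2,5}  (accept∈set)
'd' @ 9: {3,4}
'e' @ 10: {1,2,5}  (accept∈set)
'c' @ 11: {3,4}
'c' @ 12: {1,2,5}  (accept∈set)
end set {1,2,5} — state 1 in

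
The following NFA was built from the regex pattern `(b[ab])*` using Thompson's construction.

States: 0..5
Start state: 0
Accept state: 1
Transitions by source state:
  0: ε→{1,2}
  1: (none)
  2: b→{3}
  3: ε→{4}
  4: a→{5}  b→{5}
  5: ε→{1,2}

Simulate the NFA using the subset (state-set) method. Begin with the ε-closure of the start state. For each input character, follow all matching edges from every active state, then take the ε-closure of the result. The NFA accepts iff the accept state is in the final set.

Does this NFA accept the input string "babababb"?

Answer: ACCEPT

Steps:
initial (ε-close {0}): {0,1,2}
'b' @ 1: {3,4}
'a' @ 2: {1,2,5}  [accepting]
'b' @ 3: {3,4}
'a' @ 4: {1,2,5}  [accepting]
'b' @ 5: {3,4}
'a' @ 6: {1,2,5}  [accepting]
'b' @ 7: {3,4}
'b' @ 8: {1,2,5}  [accepting]
end set {1,2,5} — state 1 in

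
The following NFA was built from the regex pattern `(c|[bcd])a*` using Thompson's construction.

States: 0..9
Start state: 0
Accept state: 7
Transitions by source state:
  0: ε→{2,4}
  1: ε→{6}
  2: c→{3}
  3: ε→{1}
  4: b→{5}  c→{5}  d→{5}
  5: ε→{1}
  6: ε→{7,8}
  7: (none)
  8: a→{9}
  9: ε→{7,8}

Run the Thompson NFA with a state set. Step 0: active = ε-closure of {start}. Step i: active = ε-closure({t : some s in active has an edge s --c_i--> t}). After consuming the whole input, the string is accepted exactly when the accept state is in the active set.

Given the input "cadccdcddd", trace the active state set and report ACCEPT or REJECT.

initial (ε-close {0}): {0,2,4}
'c' @ 1: {1,3,5,6,7,8}  ✓accept
'a' @ 2: {7,8,9}  ✓accept
'd' @ 3: {}  — no active states
rest 'ccdcddd' ignored (set empty)
end set {} — state 7 not in

Answer: REJECT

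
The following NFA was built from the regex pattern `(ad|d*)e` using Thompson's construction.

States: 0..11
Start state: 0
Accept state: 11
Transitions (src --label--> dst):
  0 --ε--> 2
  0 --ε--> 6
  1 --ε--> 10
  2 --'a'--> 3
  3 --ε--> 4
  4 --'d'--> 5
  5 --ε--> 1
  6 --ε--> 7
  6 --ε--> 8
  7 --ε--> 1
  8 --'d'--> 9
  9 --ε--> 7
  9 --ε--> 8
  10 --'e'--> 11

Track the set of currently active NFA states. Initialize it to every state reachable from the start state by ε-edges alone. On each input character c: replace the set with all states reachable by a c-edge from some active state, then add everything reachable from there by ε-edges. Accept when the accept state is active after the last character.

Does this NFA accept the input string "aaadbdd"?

initial (ε-close {0}): {0,1,2,6,7,8,10}
'a' @ 1: {3,4}
'a' @ 2: {}  — dead — no transitions
rest 'adbdd' ignored (set empty)
end set {} — state 11 not in

Answer: REJECT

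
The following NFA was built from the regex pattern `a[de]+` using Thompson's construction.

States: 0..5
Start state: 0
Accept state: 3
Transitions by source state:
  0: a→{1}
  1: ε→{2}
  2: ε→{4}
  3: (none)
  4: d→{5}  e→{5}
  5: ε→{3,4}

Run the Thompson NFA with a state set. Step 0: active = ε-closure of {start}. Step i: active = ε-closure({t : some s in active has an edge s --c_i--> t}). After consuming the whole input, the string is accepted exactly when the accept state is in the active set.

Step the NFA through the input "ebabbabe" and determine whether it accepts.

Answer: REJECT

Derivation:
start: ε-closure({0}) = {0}
'e' @ 1: {}  — state set empty
rest 'babbabe' ignored (set empty)
after full input: {}  (accept=3 not in)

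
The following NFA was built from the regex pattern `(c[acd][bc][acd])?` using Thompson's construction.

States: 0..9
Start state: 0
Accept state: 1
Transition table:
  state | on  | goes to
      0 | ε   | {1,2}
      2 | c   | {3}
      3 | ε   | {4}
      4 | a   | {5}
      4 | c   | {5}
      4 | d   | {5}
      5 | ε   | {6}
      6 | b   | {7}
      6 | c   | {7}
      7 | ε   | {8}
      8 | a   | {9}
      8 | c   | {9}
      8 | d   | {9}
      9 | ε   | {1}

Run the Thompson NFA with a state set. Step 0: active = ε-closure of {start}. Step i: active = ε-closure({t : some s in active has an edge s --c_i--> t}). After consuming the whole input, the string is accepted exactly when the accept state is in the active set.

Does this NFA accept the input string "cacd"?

S₀ = ε-closure({0}) = {0,1,2}
'c' @ 1: {3,4}
'a' @ 2: {5,6}
'c' @ 3: {7,8}
'd' @ 4: {1,9}  [accepting]
final: {1,9}; accept 1 in set

Answer: ACCEPT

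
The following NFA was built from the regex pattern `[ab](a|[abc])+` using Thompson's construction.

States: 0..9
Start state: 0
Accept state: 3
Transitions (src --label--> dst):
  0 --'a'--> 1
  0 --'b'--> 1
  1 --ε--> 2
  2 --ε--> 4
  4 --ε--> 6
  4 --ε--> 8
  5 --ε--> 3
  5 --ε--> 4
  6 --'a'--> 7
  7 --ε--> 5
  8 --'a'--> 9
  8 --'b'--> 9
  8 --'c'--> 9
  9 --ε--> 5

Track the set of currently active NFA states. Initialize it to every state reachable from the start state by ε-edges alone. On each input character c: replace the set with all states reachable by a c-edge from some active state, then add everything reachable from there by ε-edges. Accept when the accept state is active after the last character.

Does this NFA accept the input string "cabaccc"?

Answer: REJECT

Derivation:
S₀ = ε-closure({0}) = {0}
'c' @ 1: {}  — state set empty
rest 'abaccc' ignored (set empty)
after full input: {}  (accept=3 not in)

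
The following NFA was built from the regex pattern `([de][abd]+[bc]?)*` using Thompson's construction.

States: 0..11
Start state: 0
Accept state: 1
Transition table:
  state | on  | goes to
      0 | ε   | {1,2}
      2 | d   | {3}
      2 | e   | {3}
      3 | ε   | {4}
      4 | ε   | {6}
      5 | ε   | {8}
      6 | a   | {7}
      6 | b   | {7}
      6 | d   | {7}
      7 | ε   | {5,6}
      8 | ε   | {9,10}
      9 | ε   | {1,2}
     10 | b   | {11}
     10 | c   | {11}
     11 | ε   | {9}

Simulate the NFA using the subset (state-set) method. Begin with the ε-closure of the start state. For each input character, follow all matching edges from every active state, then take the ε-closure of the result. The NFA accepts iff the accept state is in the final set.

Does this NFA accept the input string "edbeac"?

Answer: ACCEPT

Steps:
start: ε-closure({0}) = {0,1,2}
'e' @ 1: {3,4,6}
'd' @ 2: {1,2,5,6,7,8,9,10}  [accepting]
'b' @ 3: {1,2,5,6,7,8,9,10,11}  [accepting]
'e' @ 4: {3,4,6}
'a' @ 5: {1,2,5,6,7,8,9,10}  [accepting]
'c' @ 6: {1,2,9,11}  [accepting]
end set {1,2,9,11} — state 1 in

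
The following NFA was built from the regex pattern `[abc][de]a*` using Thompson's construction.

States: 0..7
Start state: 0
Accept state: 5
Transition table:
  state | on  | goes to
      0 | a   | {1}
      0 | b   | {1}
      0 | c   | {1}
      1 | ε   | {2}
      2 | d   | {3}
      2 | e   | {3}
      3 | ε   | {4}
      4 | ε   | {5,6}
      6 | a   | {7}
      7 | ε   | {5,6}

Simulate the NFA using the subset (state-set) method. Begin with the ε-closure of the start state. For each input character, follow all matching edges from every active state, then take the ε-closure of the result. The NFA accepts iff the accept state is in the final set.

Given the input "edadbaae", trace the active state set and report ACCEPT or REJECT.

S₀ = ε-closure({0}) = {0}
'e' @ 1: {}  — no active states
rest 'dadbaae' ignored (set empty)
after full input: {}  (accept=5 not in)

Answer: REJECT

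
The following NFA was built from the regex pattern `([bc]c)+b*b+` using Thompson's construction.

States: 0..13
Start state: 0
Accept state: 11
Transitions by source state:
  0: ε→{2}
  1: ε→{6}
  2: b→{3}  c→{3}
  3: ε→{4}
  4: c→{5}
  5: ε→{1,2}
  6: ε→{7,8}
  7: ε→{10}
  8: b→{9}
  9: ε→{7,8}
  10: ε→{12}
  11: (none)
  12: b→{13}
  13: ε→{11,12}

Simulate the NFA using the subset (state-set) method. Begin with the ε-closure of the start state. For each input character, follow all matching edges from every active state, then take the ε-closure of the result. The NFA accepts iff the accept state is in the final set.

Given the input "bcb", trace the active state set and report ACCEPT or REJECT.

initial (ε-close {0}): {0,2}
'b' @ 1: {3,4}
'c' @ 2: {1,2,5,6,7,8,10,12}
'b' @ 3: {3,4,7,8,9,10,11,12,13}  (accept∈set)
after full input: {3,4,7,8,9,10,11,12,13}  (accept=11 in)

Answer: ACCEPT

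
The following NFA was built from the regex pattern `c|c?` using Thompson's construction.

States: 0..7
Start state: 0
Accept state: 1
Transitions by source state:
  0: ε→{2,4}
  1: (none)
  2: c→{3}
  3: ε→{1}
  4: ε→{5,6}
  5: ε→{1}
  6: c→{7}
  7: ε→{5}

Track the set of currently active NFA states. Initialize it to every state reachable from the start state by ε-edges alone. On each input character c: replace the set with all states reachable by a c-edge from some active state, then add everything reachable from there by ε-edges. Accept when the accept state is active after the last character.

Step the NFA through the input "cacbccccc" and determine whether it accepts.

Answer: REJECT

Trace:
S₀ = ε-closure({0}) = {0,1,2,4,5,6}
'c' @ 1: {1,3,5,7}  [accepting]
'a' @ 2: {}  — no active states
rest 'cbccccc' ignored (set empty)
after full input: {}  (accept=1 not in)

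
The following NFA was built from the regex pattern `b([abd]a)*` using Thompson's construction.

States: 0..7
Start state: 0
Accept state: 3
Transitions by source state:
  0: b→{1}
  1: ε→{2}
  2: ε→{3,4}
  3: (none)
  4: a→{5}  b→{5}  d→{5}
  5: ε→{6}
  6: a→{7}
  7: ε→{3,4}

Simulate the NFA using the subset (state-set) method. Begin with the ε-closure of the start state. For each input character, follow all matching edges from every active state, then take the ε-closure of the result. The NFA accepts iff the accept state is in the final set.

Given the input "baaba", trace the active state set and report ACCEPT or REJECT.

start: ε-closure({0}) = {0}
'b' @ 1: {1,2,3,4}  [accepting]
'a' @ 2: {5,6}
'a' @ 3: {3,4,7}  [accepting]
'b' @ 4: {5,6}
'a' @ 5: {3,4,7}  [accepting]
end set {3,4,7} — state 3 in

Answer: ACCEPT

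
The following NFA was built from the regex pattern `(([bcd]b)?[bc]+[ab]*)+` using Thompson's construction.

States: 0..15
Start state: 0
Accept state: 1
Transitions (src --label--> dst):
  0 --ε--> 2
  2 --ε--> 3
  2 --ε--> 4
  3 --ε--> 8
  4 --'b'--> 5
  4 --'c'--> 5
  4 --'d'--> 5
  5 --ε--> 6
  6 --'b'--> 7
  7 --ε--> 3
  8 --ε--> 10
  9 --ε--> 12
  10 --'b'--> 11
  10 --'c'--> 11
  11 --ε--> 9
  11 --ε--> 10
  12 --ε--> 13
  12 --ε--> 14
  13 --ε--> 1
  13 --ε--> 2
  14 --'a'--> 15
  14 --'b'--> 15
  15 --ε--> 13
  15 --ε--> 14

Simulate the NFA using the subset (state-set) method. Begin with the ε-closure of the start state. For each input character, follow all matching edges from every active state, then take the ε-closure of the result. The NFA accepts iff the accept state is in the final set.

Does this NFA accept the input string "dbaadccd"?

initial (ε-close {0}): {0,2,3,4,8,10}
'd' @ 1: {5,6}
'b' @ 2: {3,7,8,10}
'a' @ 3: {}  — state set empty
rest 'adccd' ignored (set empty)
final: {}; accept 1 not in set

Answer: REJECT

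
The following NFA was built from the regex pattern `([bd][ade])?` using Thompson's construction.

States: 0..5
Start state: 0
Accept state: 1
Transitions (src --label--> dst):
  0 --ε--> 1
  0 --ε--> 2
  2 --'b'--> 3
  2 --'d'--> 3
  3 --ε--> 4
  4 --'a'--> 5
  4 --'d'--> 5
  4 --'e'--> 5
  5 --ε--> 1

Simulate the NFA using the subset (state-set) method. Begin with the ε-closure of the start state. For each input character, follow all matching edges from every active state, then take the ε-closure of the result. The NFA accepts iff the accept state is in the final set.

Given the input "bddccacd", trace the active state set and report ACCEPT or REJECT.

initial (ε-close {0}): {0,1,2}
'b' @ 1: {3,4}
'd' @ 2: {1,5}  (accept∈set)
'd' @ 3: {}  — no active states
rest 'ccacd' ignored (set empty)
final: {}; accept 1 not in set

Answer: REJECT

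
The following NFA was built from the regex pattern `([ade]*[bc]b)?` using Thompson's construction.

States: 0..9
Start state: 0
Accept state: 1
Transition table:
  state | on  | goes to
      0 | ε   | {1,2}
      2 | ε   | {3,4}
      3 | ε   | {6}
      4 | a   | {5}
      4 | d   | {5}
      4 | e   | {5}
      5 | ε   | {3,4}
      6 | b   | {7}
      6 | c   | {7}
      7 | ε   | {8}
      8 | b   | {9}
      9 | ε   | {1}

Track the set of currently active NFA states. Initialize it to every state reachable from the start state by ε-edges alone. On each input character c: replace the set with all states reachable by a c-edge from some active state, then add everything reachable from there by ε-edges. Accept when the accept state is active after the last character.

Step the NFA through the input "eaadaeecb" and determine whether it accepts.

Answer: ACCEPT

Trace:
S₀ = ε-closure({0}) = {0,1,2,3,4,6}
'e' @ 1: {3,4,5,6}
'a' @ 2: {3,4,5,6}
'a' @ 3: {3,4,5,6}
'd' @ 4: {3,4,5,6}
'a' @ 5: {3,4,5,6}
'e' @ 6: {3,4,5,6}
'e' @ 7: {3,4,5,6}
'c' @ 8: {7,8}
'b' @ 9: {1,9}  ✓accept
end set {1,9} — state 1 in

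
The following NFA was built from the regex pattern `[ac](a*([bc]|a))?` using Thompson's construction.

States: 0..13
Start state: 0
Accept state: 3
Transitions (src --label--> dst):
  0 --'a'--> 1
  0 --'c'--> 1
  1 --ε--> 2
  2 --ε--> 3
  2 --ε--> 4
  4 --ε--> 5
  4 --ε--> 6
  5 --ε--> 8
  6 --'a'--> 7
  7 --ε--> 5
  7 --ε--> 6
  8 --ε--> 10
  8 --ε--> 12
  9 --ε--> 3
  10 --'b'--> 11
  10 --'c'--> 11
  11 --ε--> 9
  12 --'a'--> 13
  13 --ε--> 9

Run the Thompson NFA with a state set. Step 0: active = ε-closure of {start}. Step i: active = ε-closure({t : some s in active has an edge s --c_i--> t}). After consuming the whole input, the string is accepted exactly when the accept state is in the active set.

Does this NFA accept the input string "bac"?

S₀ = ε-closure({0}) = {0}
'b' @ 1: {}  — dead — no transitions
rest 'ac' ignored (set empty)
after full input: {}  (accept=3 not in)

Answer: REJECT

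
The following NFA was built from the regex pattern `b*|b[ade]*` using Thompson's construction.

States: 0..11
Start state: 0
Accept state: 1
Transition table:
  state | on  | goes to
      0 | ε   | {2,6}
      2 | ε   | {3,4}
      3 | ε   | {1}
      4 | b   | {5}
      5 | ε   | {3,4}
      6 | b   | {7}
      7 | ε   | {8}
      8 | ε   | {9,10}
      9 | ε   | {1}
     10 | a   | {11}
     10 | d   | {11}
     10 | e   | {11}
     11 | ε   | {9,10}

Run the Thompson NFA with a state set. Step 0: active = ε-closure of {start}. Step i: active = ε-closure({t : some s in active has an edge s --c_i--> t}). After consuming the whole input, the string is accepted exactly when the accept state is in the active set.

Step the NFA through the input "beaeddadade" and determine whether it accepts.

Answer: ACCEPT

Derivation:
S₀ = ε-closure({0}) = {0,1,2,3,4,6}
'b' @ 1: {1,3,4,5,7,8,9,10}  [accepting]
'e' @ 2: {1,9,10,11}  [accepting]
'a' @ 3: {1,9,10,11}  [accepting]
'e' @ 4: {1,9,10,11}  [accepting]
'd' @ 5: {1,9,10,11}  [accepting]
'd' @ 6: {1,9,10,11}  [accepting]
'a' @ 7: {1,9,10,11}  [accepting]
'd' @ 8: {1,9,10,11}  [accepting]
'a' @ 9: {1,9,10,11}  [accepting]
'd' @ 10: {1,9,10,11}  [accepting]
'e' @ 11: {1,9,10,11}  [accepting]
after full input: {1,9,10,11}  (accept=1 in)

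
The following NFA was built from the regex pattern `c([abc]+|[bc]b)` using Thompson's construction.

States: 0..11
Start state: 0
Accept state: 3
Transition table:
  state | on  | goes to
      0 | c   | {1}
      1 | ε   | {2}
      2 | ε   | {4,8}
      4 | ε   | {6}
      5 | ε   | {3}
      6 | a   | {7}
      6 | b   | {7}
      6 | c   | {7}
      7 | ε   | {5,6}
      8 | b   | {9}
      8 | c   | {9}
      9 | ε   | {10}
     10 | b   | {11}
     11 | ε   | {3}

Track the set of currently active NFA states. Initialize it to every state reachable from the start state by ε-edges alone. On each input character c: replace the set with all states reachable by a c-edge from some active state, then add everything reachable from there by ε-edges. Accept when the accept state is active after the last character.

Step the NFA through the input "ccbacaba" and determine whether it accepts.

start: ε-closure({0}) = {0}
'c' @ 1: {1,2,4,6,8}
'c' @ 2: {3,5,6,7,9,10}  ✓accept
'b' @ 3: {3,5,6,7,11}  ✓accept
'a' @ 4: {3,5,6,7}  ✓accept
'c' @ 5: {3,5,6,7}  ✓accept
'a' @ 6: {3,5,6,7}  ✓accept
'b' @ 7: {3,5,6,7}  ✓accept
'a' @ 8: {3,5,6,7}  ✓accept
end set {3,5,6,7} — state 3 in

Answer: ACCEPT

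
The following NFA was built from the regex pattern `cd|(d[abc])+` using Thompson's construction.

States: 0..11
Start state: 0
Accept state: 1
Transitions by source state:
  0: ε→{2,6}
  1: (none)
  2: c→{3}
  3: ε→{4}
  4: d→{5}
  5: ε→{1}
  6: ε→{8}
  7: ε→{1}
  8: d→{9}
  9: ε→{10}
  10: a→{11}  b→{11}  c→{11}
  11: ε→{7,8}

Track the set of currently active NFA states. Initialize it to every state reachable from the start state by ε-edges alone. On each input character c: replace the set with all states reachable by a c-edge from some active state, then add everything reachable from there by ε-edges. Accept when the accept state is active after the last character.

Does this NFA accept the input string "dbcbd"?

Answer: REJECT

Trace:
start: ε-closure({0}) = {0,2,6,8}
'd' @ 1: {9,10}
'b' @ 2: {1,7,8,11}  (accept∈set)
'c' @ 3: {}  — state set empty
rest 'bd' ignored (set empty)
after full input: {}  (accept=1 not in)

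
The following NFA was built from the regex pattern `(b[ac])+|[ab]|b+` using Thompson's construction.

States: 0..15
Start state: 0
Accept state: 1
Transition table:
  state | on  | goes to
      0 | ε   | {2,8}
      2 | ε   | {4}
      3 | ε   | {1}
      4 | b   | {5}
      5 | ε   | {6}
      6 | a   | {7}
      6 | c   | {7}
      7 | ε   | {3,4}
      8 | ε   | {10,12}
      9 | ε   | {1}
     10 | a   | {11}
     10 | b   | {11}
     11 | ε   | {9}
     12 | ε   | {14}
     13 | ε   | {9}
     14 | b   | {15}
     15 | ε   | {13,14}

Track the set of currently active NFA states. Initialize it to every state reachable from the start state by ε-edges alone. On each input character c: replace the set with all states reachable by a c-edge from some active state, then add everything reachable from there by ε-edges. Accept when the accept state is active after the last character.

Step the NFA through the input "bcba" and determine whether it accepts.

Answer: ACCEPT

Steps:
initial (ε-close {0}): {0,2,4,8,10,12,14}
'b' @ 1: {1,5,6,9,11,13,14,15}  [accepting]
'c' @ 2: {1,3,4,7}  [accepting]
'b' @ 3: {5,6}
'a' @ 4: {1,3,4,7}  [accepting]
end set {1,3,4,7} — state 1 in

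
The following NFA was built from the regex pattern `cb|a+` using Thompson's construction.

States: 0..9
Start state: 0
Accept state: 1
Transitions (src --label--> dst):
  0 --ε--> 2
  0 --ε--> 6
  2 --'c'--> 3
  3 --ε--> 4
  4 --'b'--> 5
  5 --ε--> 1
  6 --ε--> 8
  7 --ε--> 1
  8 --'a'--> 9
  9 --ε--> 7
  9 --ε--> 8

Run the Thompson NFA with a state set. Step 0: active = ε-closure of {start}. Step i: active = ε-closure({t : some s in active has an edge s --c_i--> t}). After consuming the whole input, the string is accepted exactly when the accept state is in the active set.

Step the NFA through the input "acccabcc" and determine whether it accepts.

Answer: REJECT

Derivation:
start: ε-closure({0}) = {0,2,6,8}
'a' @ 1: {1,7,8,9}  [accepting]
'c' @ 2: {}  — dead — no transitions
rest 'ccabcc' ignored (set empty)
end set {} — state 1 not in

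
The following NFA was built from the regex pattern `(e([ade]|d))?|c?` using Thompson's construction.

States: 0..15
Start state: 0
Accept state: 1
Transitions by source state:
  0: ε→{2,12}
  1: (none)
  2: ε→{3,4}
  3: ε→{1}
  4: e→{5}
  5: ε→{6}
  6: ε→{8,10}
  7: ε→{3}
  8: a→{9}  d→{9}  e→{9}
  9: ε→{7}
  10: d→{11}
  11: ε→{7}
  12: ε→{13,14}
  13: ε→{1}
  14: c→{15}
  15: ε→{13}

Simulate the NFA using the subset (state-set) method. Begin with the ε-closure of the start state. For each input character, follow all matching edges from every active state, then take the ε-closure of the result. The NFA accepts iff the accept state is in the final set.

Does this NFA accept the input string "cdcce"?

Answer: REJECT

Derivation:
start: ε-closure({0}) = {0,1,2,3,4,12,13,14}
'c' @ 1: {1,13,15}  ✓accept
'd' @ 2: {}  — dead — no transitions
rest 'cce' ignored (set empty)
end set {} — state 1 not in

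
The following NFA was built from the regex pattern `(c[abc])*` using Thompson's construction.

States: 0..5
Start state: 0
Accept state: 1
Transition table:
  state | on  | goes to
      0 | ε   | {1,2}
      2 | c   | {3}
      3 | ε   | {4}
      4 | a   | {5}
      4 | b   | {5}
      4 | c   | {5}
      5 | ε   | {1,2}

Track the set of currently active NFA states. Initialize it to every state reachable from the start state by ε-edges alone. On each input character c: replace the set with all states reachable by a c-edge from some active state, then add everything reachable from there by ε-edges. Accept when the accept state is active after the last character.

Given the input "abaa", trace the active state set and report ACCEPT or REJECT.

initial (ε-close {0}): {0,1,2}
'a' @ 1: {}  — no active states
rest 'baa' ignored (set empty)
after full input: {}  (accept=1 not in)

Answer: REJECT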